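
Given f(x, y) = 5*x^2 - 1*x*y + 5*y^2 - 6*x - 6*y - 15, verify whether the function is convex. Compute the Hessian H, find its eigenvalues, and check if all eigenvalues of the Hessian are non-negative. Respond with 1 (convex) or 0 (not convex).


The Hessian of f(x,y) = 5*x^2 - 1*x*y + 5*y^2 - 6*x - 6*y - 15 is:
H = [[10, -1], [-1, 10]]
Trace = 10 + 10 = 20
Determinant = 10*10 - (-1)^2 = 99
Discriminant = (20)^2 - 4*99 = 4.0
Eigenvalues: lambda_1 = 9.0, lambda_2 = 11.0
The function is convex.

1


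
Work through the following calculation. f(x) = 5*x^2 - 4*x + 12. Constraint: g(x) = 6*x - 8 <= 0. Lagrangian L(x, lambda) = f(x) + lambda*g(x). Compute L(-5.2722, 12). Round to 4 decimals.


Step 1: Evaluate f(x).
f(-5.2722) = 5*(-5.2722)^2 - 4*(-5.2722) + 12 = 172.0693
Step 2: Evaluate g(x).
g(-5.2722) = 6*-5.2722 - 8 = -39.6332
Step 3: Compute Lagrangian.
L = 172.0693 + 12*-39.6332 = -303.5291


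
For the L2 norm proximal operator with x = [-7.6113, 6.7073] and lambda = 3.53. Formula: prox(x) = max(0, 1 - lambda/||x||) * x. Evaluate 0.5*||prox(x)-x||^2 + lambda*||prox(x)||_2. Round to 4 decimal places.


Step 1: Compute ||x||.
||x|| = 10.1449
Step 2: Compute scaling factor.
scale = max(0, 1 - 3.53/10.1449) = 0.652
Step 3: prox(x) = [-4.9629, 4.3734]
||prox(x)|| = 6.6149
Step 4: Proximal objective.
0.5*||prox-x||^2 = 6.2305
lambda*||prox|| = 23.3506
Total = 29.5812


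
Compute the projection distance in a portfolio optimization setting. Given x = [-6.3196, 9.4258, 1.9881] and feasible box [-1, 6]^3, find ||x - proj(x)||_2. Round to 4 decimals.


Project each component onto [-1, 6].
clip(-6.3196) = -1.0, clip(9.4258) = 6.0, clip(1.9881) = 1.9881
Projection = [-1.0, 6.0, 1.9881]
Squared diffs: [28.2981, 11.7361, 0.0]
Distance = sqrt(40.0342) = 6.3273


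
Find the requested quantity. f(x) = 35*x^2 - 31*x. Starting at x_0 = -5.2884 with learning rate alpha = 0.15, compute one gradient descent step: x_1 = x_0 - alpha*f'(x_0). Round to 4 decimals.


We compute the gradient at x_0 and apply the update.
f'(x) = 70*x - 31
f'(-5.2884) = 70*-5.2884 - 31 = -401.188
x_1 = -5.2884 - 0.15*-401.188 = 54.8898


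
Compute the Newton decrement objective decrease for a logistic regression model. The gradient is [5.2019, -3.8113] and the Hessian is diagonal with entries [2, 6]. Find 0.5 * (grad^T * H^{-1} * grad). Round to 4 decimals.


Step 1: H is diagonal, so H^(-1) * g = [2.601, -0.6352].
Step 2: g^T H^(-1) g = sum_i g_i^2 / H_ii
  = (5.2019)^2/2 + (-3.8113)^2/6
  = 13.5299 + 2.421 = 15.9509
Step 3: Objective decrease = 0.5 * g^T H^(-1) g = 7.9754


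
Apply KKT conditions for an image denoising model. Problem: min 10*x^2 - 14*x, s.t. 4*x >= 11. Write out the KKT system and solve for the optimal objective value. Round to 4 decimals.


Step 1: Try lambda = 0 (constraint inactive).
x_unc = 14/(2*10) = 0.7
Check: 4*0.7 = 2.8 < 11 -- violated!
Step 2: Constraint must be active: 4*x = 11
x* = 11/4 = 2.75
lambda = (2*10*2.75 - 14)/4 = 10.25
Step 3: Compute optimal value.
f(x*) = 10*2.75^2 - 14*2.75 = 37.125


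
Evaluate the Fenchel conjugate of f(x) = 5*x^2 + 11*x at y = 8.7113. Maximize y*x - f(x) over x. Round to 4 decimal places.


f*(y) = sup_x {y*x - a*x^2 - b*x} = sup_x {(y-b)*x - a*x^2}
FOC: (y - b) - 2a*x = 0 => x* = (y - b)/(2a)
x* = (8.7113 - 11)/(2*5) = -0.2289
f*(8.7113) = (y-b)^2/(4a) = (8.7113 - 11)^2/(4*5)
= 5.2381/20 = 0.2619


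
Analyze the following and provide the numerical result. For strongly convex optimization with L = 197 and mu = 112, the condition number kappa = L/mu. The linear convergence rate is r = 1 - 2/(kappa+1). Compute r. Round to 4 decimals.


Step 1: Compute the condition number.
kappa = L/mu = 197/112 = 1.7589
Step 2: Compute the convergence rate.
r = 1 - 2/(kappa + 1) = 1 - 2*mu/(L + mu) = (L - mu)/(L + mu) = 85/309 = 0.2751


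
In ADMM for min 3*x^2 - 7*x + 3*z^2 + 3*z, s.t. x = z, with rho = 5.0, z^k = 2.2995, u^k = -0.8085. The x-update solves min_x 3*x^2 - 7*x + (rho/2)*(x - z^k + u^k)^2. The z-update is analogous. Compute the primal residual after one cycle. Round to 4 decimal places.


ADMM iteration with rho = 5.0, z^k = 2.2995, u^k = -0.8085
Step 1: x-update.
Minimize 3*x^2 - 7*x + (5.0/2)*(x - 2.2995 - 0.8085)^2
FOC: (2*3 + 5.0)*x = 7 + 5.0*(2.2995 + 0.8085)
x^{k+1} = 2.0491
Step 2: z-update.
Minimize 3*z^2 + 3*z + (5.0/2)*(2.0491 - z - 0.8085)^2
FOC: (2*3 + 5.0)*z = -3 + 5.0*(2.0491 - 0.8085)
z^{k+1} = 0.2912
Step 3: u-update.
u^{k+1} = -0.8085 + 2.0491 - 0.2912 = 0.9494
Step 4: Primal residual = |2.0491 - 0.2912| = 1.7579


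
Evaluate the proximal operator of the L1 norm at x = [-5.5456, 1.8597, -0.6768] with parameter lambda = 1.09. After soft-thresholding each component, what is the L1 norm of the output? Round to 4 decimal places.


Soft-thresholding with lambda = 1.09:
prox(-5.5456) = sign(-5.5456)*max(|-5.5456| - 1.09, 0) = -4.4556
prox(1.8597) = sign(1.8597)*max(|1.8597| - 1.09, 0) = 0.7697
prox(-0.6768) = sign(-0.6768)*max(|-0.6768| - 1.09, 0) = 0.0
prox(x) = [-4.4556, 0.7697, 0.0]
||prox(x)||_1 = 4.4556 + 0.7697 + 0.0 = 5.2253


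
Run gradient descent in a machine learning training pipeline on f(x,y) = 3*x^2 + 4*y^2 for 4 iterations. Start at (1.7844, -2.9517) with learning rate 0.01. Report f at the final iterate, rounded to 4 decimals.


Gradient descent on f(x,y) = 3*x^2 + 4*y^2.
Starting point: (1.7844, -2.9517), alpha = 0.01
Step 1: grad_x = 2*3*1.7844 = 10.7064, grad_y = 2*4*-2.9517 = -23.6136
  x_1 = 1.7844 - 0.01*10.7064 = 1.6773
  y_1 = -2.9517 - 0.01*-23.6136 = -2.7156
Step 2: grad_x = 2*3*1.6773 = 10.064, grad_y = 2*4*-2.7156 = -21.7245
  x_2 = 1.6773 - 0.01*10.064 = 1.5767
  y_2 = -2.7156 - 0.01*-21.7245 = -2.4983
Step 3: grad_x = 2*3*1.5767 = 9.4602, grad_y = 2*4*-2.4983 = -19.9866
  x_3 = 1.5767 - 0.01*9.4602 = 1.4821
  y_3 = -2.4983 - 0.01*-19.9866 = -2.2985
Step 4: grad_x = 2*3*1.4821 = 8.8926, grad_y = 2*4*-2.2985 = -18.3876
  x_4 = 1.4821 - 0.01*8.8926 = 1.3932
  y_4 = -2.2985 - 0.01*-18.3876 = -2.1146
f(1.3932, -2.1146) = 3*1.3932^2 + 4*(-2.1146)^2 = 23.7085


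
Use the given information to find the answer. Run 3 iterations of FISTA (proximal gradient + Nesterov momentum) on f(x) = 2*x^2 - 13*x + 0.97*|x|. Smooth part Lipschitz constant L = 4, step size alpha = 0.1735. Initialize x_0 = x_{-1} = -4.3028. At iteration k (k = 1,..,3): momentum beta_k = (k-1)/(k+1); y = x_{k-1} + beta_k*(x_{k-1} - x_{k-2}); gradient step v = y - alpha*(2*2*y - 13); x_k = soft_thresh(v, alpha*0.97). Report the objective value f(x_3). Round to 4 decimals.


FISTA on f(x) = 2*x^2 - 13*x + 0.97*|x|
L = 4, alpha = 0.1735
Iteration 1: beta = 0.0, y = -4.3028 + 0.0*(-4.3028 + 4.3028) = -4.3028
  grad(y) = -30.2112, v = y - alpha*grad = 0.9388
  prox(v) = soft_thresh(0.9388, 0.1683) = 0.7705
Iteration 2: beta = 0.3333, y = 0.7705 + 0.3333*(0.7705 + 4.3028) = 2.4617
  grad(y) = -3.1533, v = y - alpha*grad = 3.0088
  prox(v) = soft_thresh(3.0088, 0.1683) = 2.8405
Iteration 3: beta = 0.5, y = 2.8405 + 0.5*(2.8405 - 0.7705) = 3.8754
  grad(y) = 2.5017, v = y - alpha*grad = 3.4414
  prox(v) = soft_thresh(3.4414, 0.1683) = 3.2731
f(x_3) = 2*3.2731^2 - 13*3.2731 + 0.97*|3.2731| = -17.949


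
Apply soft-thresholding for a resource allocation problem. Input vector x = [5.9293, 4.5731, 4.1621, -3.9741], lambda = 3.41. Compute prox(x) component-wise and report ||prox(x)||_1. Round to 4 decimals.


Soft-thresholding with lambda = 3.41:
prox(5.9293) = sign(5.9293)*max(|5.9293| - 3.41, 0) = 2.5193
prox(4.5731) = sign(4.5731)*max(|4.5731| - 3.41, 0) = 1.1631
prox(4.1621) = sign(4.1621)*max(|4.1621| - 3.41, 0) = 0.7521
prox(-3.9741) = sign(-3.9741)*max(|-3.9741| - 3.41, 0) = -0.5641
prox(x) = [2.5193, 1.1631, 0.7521, -0.5641]
||prox(x)||_1 = 2.5193 + 1.1631 + 0.7521 + 0.5641 = 4.9986


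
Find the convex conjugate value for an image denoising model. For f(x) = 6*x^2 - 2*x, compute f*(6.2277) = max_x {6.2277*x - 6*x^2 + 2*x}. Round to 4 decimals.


f*(y) = sup_x {y*x - a*x^2 - b*x} = sup_x {(y-b)*x - a*x^2}
FOC: (y - b) - 2a*x = 0 => x* = (y - b)/(2a)
x* = (6.2277 + 2)/(2*6) = 0.6856
f*(6.2277) = (y-b)^2/(4a) = (6.2277 + 2)^2/(4*6)
= 67.695/24 = 2.8206


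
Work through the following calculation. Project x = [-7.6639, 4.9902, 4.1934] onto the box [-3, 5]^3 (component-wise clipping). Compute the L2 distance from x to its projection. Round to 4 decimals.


Project each component onto [-3, 5].
clip(-7.6639) = -3.0, clip(4.9902) = 4.9902, clip(4.1934) = 4.1934
Projection = [-3.0, 4.9902, 4.1934]
Squared diffs: [21.752, 0.0, 0.0]
Distance = sqrt(21.752) = 4.6639


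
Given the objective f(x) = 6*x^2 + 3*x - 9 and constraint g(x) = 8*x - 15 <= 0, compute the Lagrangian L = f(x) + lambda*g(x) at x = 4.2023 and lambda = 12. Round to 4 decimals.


Step 1: Evaluate f(x).
f(4.2023) = 6*4.2023^2 + 3*4.2023 - 9 = 109.5629
Step 2: Evaluate g(x).
g(4.2023) = 8*4.2023 - 15 = 18.6184
Step 3: Compute Lagrangian.
L = 109.5629 + 12*18.6184 = 332.9837


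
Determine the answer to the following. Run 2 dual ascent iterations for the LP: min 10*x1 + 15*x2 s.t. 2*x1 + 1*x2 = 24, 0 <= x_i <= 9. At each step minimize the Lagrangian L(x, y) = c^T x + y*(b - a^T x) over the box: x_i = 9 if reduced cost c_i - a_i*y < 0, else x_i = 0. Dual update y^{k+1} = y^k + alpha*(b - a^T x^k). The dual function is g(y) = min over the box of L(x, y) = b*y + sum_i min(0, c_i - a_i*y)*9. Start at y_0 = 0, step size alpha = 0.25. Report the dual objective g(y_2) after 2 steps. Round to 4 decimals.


Dual ascent for LP: min 10*x1 + 15*x2, 2*x1 + 1*x2 = 24, 0 <= x_i <= 9
Step 1: y^k = 0.0, reduced costs: (10.0, 15.0)
  x^k = (0.0, 0.0), subgradient = b - a^T x = 24.0
  y^{k+1} = 0.0 + 0.25*24.0 = 6.0
Step 2: y^k = 6.0, reduced costs: (-2.0, 9.0)
  x^k = (9.0, 0.0), subgradient = b - a^T x = 6.0
  y^{k+1} = 6.0 + 0.25*6.0 = 7.5
Dual objective at y_2 = 7.5: reduced costs (-5.0, 7.5), box minimizer x = (9.0, 0.0)
g(y_2) = b*y + (c1 - a1*y)*x1 + (c2 - a2*y)*x2 = 24*7.5 + (-5.0)*9.0 + 7.5*0.0 = 180.0 - 45.0 + 0.0 = 135.0


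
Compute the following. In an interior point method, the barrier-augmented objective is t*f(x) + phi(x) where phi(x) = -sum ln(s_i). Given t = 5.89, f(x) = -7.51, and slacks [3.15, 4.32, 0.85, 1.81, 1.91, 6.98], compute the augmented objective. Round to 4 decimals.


Step 1: Compute log-barrier.
ln values: [1.1474, 1.4633, -0.1625, 0.5933, 0.6471, 1.943]
phi = -(1.1474 + 1.4633 - 0.1625 + 0.5933 + 0.6471 + 1.943) = -5.6316
Step 2: Compute augmented objective.
t*f(x) = 5.89*-7.51 = -44.2339
Total = -44.2339 - 5.6316 = -49.8655


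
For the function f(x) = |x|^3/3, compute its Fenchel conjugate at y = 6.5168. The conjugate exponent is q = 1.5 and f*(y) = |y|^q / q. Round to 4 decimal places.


The conjugate exponent q satisfies 1/p + 1/q = 1.
p = 3, so q = 3/(3 - 1) = 1.5
|y|^q = 6.5168^1.5 = 16.6361
f*(6.5168) = 16.6361 / 1.5 = 11.0907


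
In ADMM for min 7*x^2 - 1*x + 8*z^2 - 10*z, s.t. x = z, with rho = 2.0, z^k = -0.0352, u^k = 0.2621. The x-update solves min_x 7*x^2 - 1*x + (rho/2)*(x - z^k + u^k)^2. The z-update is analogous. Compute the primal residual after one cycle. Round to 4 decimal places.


ADMM iteration with rho = 2.0, z^k = -0.0352, u^k = 0.2621
Step 1: x-update.
Minimize 7*x^2 - 1*x + (2.0/2)*(x + 0.0352 + 0.2621)^2
FOC: (2*7 + 2.0)*x = 1 + 2.0*(-0.0352 - 0.2621)
x^{k+1} = 0.0253
Step 2: z-update.
Minimize 8*z^2 - 10*z + (2.0/2)*(0.0253 - z + 0.2621)^2
FOC: (2*8 + 2.0)*z = 10 + 2.0*(0.0253 + 0.2621)
z^{k+1} = 0.5875
Step 3: u-update.
u^{k+1} = 0.2621 + 0.0253 - 0.5875 = -0.3001
Step 4: Primal residual = |0.0253 - 0.5875| = 0.5622


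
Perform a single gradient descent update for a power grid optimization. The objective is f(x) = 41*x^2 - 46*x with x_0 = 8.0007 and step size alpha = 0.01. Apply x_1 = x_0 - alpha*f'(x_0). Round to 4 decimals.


We compute the gradient at x_0 and apply the update.
f'(x) = 82*x - 46
f'(8.0007) = 82*8.0007 - 46 = 610.0574
x_1 = 8.0007 - 0.01*610.0574 = 1.9001


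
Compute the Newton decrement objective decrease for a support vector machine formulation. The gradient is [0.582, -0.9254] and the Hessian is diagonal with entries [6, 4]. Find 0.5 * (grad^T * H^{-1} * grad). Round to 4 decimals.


Step 1: H is diagonal, so H^(-1) * g = [0.097, -0.2314].
Step 2: g^T H^(-1) g = sum_i g_i^2 / H_ii
  = (0.582)^2/6 + (-0.9254)^2/4
  = 0.0565 + 0.2141 = 0.2705
Step 3: Objective decrease = 0.5 * g^T H^(-1) g = 0.1353


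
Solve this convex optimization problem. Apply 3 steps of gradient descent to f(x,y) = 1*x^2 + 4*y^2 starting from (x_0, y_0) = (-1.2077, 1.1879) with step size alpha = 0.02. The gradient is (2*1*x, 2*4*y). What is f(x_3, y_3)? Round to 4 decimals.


Gradient descent on f(x,y) = 1*x^2 + 4*y^2.
Starting point: (-1.2077, 1.1879), alpha = 0.02
Step 1: grad_x = 2*1*-1.2077 = -2.4154, grad_y = 2*4*1.1879 = 9.5032
  x_1 = -1.2077 - 0.02*-2.4154 = -1.1594
  y_1 = 1.1879 - 0.02*9.5032 = 0.9978
Step 2: grad_x = 2*1*-1.1594 = -2.3188, grad_y = 2*4*0.9978 = 7.9827
  x_2 = -1.1594 - 0.02*-2.3188 = -1.113
  y_2 = 0.9978 - 0.02*7.9827 = 0.8382
Step 3: grad_x = 2*1*-1.113 = -2.226, grad_y = 2*4*0.8382 = 6.7055
  x_3 = -1.113 - 0.02*-2.226 = -1.0685
  y_3 = 0.8382 - 0.02*6.7055 = 0.7041
f(-1.0685, 0.7041) = 1*(-1.0685)^2 + 4*0.7041^2 = 3.1246


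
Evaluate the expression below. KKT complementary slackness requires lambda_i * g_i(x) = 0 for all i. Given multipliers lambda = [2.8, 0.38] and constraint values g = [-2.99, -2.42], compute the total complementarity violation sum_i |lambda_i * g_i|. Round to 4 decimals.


KKT complementary slackness check:
lambda_1 * g_1 = 2.8 * -2.99 = -8.372
lambda_2 * g_2 = 0.38 * -2.42 = -0.9196
Total violation = 8.372 + 0.9196 = 9.2916


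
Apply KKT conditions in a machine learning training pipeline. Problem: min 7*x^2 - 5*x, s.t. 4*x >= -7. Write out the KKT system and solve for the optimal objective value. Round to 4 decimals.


Step 1: Try lambda = 0 (constraint inactive).
Stationarity: 2*7*x - 5 = 0
x* = 5/(2*7) = 5/14 = 0.3571 (rounded; the exact value 5/14 is used below)
Check constraint: 4*0.3571 = 1.4284 >= -7 -- satisfied.
Step 2: Compute optimal value.
f(x*) = 7*(5/14)^2 - 5*(5/14) = -0.8929


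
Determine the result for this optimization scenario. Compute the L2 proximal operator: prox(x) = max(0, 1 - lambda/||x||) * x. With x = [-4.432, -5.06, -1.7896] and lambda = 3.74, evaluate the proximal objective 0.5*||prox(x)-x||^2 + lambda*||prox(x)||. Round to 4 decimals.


Step 1: Compute ||x||.
||x|| = 6.9605
Step 2: Compute scaling factor.
scale = max(0, 1 - 3.74/6.9605) = 0.4627
Step 3: prox(x) = [-2.0506, -2.3412, -0.828]
||prox(x)|| = 3.2205
Step 4: Proximal objective.
0.5*||prox-x||^2 = 6.9938
lambda*||prox|| = 12.0447
Total = 19.0386


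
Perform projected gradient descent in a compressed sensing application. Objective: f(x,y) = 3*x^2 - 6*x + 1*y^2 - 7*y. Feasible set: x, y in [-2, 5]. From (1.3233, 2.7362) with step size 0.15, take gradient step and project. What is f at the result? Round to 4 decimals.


Step 1: Compute gradient at (1.3233, 2.7362).
grad_x = 2*3*1.3233 - 6 = 1.9398
grad_y = 2*1*2.7362 - 7 = -1.5276
Step 2: Gradient step.
x_raw = 1.3233 - 0.15*1.9398 = 1.0323
y_raw = 2.7362 - 0.15*-1.5276 = 2.9653
Step 3: Project onto [-2, 5].
x_proj = clip(1.0323) = 1.0323
y_proj = clip(2.9653) = 2.9653
Step 4: Evaluate f.
f(1.0323, 2.9653) = -14.961


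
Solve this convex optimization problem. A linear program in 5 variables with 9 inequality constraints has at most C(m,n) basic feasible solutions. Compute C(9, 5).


Each vertex corresponds to some choice of n active constraints out of m, so the number of vertices is at most C(m, n) = m! / (n!(m-n)!).
m = 9, n = 5
Numerator: 9 * 8 * 7 * 6 * 5
Denominator: 5! = 120
C(9, 5) = 126


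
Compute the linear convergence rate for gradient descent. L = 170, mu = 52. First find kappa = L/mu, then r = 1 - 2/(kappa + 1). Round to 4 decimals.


Step 1: Compute the condition number.
kappa = L/mu = 170/52 = 3.2692
Step 2: Compute the convergence rate.
r = 1 - 2/(kappa + 1) = 1 - 2*mu/(L + mu) = (L - mu)/(L + mu) = 118/222 = 0.5315


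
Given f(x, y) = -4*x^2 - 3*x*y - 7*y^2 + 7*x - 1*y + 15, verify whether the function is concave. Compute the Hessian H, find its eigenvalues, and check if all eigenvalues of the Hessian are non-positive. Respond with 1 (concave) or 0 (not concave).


The Hessian of f(x,y) = -4*x^2 - 3*x*y - 7*y^2 + 7*x - 1*y + 15 is:
H = [[-8, -3], [-3, -14]]
Trace = -8 - 14 = -22
Determinant = -8*-14 - (-3)^2 = 103
Discriminant = (-22)^2 - 4*103 = 72.0
Eigenvalues: lambda_1 = -15.2426, lambda_2 = -6.7574
The function is concave.

1


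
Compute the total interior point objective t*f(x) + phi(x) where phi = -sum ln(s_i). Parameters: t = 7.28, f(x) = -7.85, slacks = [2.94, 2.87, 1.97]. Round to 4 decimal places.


Step 1: Compute log-barrier.
ln values: [1.0784, 1.0543, 0.678]
phi = -(1.0784 + 1.0543 + 0.678) = -2.8108
Step 2: Compute augmented objective.
t*f(x) = 7.28*-7.85 = -57.148
Total = -57.148 - 2.8108 = -59.9588


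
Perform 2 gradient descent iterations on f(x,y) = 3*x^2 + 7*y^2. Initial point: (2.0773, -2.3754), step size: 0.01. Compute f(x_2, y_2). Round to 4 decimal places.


Gradient descent on f(x,y) = 3*x^2 + 7*y^2.
Starting point: (2.0773, -2.3754), alpha = 0.01
Step 1: grad_x = 2*3*2.0773 = 12.4638, grad_y = 2*7*-2.3754 = -33.2556
  x_1 = 2.0773 - 0.01*12.4638 = 1.9527
  y_1 = -2.3754 - 0.01*-33.2556 = -2.0428
Step 2: grad_x = 2*3*1.9527 = 11.716, grad_y = 2*7*-2.0428 = -28.5998
  x_2 = 1.9527 - 0.01*11.716 = 1.8355
  y_2 = -2.0428 - 0.01*-28.5998 = -1.7568
f(1.8355, -1.7568) = 3*1.8355^2 + 7*(-1.7568)^2 = 31.7128


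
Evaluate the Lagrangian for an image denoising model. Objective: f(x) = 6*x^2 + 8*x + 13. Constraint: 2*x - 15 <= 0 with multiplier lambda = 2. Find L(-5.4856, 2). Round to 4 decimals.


Step 1: Evaluate f(x).
f(-5.4856) = 6*(-5.4856)^2 + 8*(-5.4856) + 13 = 149.666
Step 2: Evaluate g(x).
g(-5.4856) = 2*-5.4856 - 15 = -25.9712
Step 3: Compute Lagrangian.
L = 149.666 + 2*-25.9712 = 97.7236


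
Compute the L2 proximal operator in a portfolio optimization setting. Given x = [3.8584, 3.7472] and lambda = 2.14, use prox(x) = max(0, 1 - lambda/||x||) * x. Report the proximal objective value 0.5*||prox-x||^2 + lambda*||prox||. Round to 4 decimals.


Step 1: Compute ||x||.
||x|| = 5.3785
Step 2: Compute scaling factor.
scale = max(0, 1 - 2.14/5.3785) = 0.6021
Step 3: prox(x) = [2.3232, 2.2563]
||prox(x)|| = 3.2385
Step 4: Proximal objective.
0.5*||prox-x||^2 = 2.2898
lambda*||prox|| = 6.9304
Total = 9.2203


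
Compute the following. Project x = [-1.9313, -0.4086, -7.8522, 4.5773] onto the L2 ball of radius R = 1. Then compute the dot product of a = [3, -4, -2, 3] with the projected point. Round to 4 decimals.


Step 1: Compute ||x|| (intermediates to 6 decimals).
||x|| = sqrt((-1.9313)^2 + (-0.4086)^2 + (-7.8522)^2 + 4.5773^2) = 9.300838
Step 2: Project.
Since ||x|| > R, scale = R/||x|| = 1/9.300838 = 0.107517, proj(x) = scale * x
proj(x) = [-0.207648, -0.043931, -0.844245, 0.492138]
Step 3: Dot product.
a^T * proj(x) = 3*(-0.207648) - 4*(-0.043931) - 2*(-0.844245) + 3*0.492138 = 2.7177


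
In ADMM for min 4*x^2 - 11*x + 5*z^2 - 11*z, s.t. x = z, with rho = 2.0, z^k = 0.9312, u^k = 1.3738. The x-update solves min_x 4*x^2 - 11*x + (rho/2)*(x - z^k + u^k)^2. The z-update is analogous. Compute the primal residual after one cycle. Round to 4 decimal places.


ADMM iteration with rho = 2.0, z^k = 0.9312, u^k = 1.3738
Step 1: x-update.
Minimize 4*x^2 - 11*x + (2.0/2)*(x - 0.9312 + 1.3738)^2
FOC: (2*4 + 2.0)*x = 11 + 2.0*(0.9312 - 1.3738)
x^{k+1} = 1.0115
Step 2: z-update.
Minimize 5*z^2 - 11*z + (2.0/2)*(1.0115 - z + 1.3738)^2
FOC: (2*5 + 2.0)*z = 11 + 2.0*(1.0115 + 1.3738)
z^{k+1} = 1.3142
Step 3: u-update.
u^{k+1} = 1.3738 + 1.0115 - 1.3142 = 1.0711
Step 4: Primal residual = |1.0115 - 1.3142| = 0.3027


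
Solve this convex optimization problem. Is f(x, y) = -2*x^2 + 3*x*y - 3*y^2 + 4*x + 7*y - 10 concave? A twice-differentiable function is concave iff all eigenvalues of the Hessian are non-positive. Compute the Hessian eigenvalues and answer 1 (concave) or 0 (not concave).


The Hessian of f(x,y) = -2*x^2 + 3*x*y - 3*y^2 + 4*x + 7*y - 10 is:
H = [[-4, 3], [3, -6]]
Trace = -4 - 6 = -10
Determinant = -4*-6 - (3)^2 = 15
Discriminant = (-10)^2 - 4*15 = 40.0
Eigenvalues: lambda_1 = -8.1623, lambda_2 = -1.8377
The function is concave.

1


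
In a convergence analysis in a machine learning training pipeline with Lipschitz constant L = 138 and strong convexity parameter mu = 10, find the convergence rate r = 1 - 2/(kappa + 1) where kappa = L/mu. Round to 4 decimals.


Step 1: Compute the condition number.
kappa = L/mu = 138/10 = 13.8
Step 2: Compute the convergence rate.
r = 1 - 2/(kappa + 1) = 1 - 2*mu/(L + mu) = (L - mu)/(L + mu) = 128/148 = 0.8649


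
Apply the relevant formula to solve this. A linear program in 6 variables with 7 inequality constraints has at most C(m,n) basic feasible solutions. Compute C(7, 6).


Each vertex corresponds to some choice of n active constraints out of m, so the number of vertices is at most C(m, n) = m! / (n!(m-n)!).
m = 7, n = 6
Numerator: 7 * 6 * 5 * 4 * 3 * 2
Denominator: 6! = 720
C(7, 6) = 7


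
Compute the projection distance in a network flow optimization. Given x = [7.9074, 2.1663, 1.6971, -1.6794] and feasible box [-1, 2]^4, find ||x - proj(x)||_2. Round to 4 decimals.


Project each component onto [-1, 2].
clip(7.9074) = 2.0, clip(2.1663) = 2.0, clip(1.6971) = 1.6971, clip(-1.6794) = -1.0
Projection = [2.0, 2.0, 1.6971, -1.0]
Squared diffs: [34.8974, 0.0277, 0.0, 0.4616]
Distance = sqrt(35.3867) = 5.9487


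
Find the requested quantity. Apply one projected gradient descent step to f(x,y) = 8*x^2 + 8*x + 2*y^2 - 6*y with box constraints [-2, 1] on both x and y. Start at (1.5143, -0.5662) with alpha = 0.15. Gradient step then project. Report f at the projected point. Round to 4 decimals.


Step 1: Compute gradient at (1.5143, -0.5662).
grad_x = 2*8*1.5143 + 8 = 32.2288
grad_y = 2*2*-0.5662 - 6 = -8.2648
Step 2: Gradient step.
x_raw = 1.5143 - 0.15*32.2288 = -3.32
y_raw = -0.5662 - 0.15*-8.2648 = 0.6735
Step 3: Project onto [-2, 1].
x_proj = clip(-3.32) = -2.0
y_proj = clip(0.6735) = 0.6735
Step 4: Evaluate f.
f(-2.0, 0.6735) = 12.8661


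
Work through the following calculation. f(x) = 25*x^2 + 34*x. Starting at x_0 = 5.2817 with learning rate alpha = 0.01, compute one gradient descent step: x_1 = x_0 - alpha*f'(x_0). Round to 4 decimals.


We compute the gradient at x_0 and apply the update.
f'(x) = 50*x + 34
f'(5.2817) = 50*5.2817 + 34 = 298.085
x_1 = 5.2817 - 0.01*298.085 = 2.3009


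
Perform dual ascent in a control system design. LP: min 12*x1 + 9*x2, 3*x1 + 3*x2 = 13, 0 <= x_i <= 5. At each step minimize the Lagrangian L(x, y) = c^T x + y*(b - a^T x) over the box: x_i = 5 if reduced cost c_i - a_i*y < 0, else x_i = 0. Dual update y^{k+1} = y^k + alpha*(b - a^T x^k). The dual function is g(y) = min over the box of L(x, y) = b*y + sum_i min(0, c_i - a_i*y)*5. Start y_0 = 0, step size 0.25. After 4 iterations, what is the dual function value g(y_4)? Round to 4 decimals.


Dual ascent for LP: min 12*x1 + 9*x2, 3*x1 + 3*x2 = 13, 0 <= x_i <= 5
Step 1: y^k = 0.0, reduced costs: (12.0, 9.0)
  x^k = (0.0, 0.0), subgradient = b - a^T x = 13.0
  y^{k+1} = 0.0 + 0.25*13.0 = 3.25
Step 2: y^k = 3.25, reduced costs: (2.25, -0.75)
  x^k = (0.0, 5.0), subgradient = b - a^T x = -2.0
  y^{k+1} = 3.25 + 0.25*-2.0 = 2.75
Step 3: y^k = 2.75, reduced costs: (3.75, 0.75)
  x^k = (0.0, 0.0), subgradient = b - a^T x = 13.0
  y^{k+1} = 2.75 + 0.25*13.0 = 6.0
Step 4: y^k = 6.0, reduced costs: (-6.0, -9.0)
  x^k = (5.0, 5.0), subgradient = b - a^T x = -17.0
  y^{k+1} = 6.0 + 0.25*-17.0 = 1.75
Dual objective at y_4 = 1.75: reduced costs (6.75, 3.75), box minimizer x = (0.0, 0.0)
g(y_4) = b*y + (c1 - a1*y)*x1 + (c2 - a2*y)*x2 = 13*1.75 + 6.75*0.0 + 3.75*0.0 = 22.75 + 0.0 + 0.0 = 22.75


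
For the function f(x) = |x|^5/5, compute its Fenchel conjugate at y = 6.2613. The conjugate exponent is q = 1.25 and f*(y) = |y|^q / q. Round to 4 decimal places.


The conjugate exponent q satisfies 1/p + 1/q = 1.
p = 5, so q = 5/(5 - 1) = 1.25
|y|^q = 6.2613^1.25 = 9.9045
f*(6.2613) = 9.9045 / 1.25 = 7.9236


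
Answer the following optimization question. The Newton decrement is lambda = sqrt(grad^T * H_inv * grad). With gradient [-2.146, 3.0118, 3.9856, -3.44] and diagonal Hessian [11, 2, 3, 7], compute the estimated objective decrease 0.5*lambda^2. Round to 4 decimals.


Step 1: H is diagonal, so H^(-1) * g = [-0.1951, 1.5059, 1.3285, -0.4914].
Step 2: g^T H^(-1) g = sum_i g_i^2 / H_ii
  = (-2.146)^2/11 + (3.0118)^2/2 + (3.9856)^2/3 + (-3.44)^2/7
  = 0.4187 + 4.5355 + 5.295 + 1.6905 = 11.9397
Step 3: Objective decrease = 0.5 * g^T H^(-1) g = 5.9698


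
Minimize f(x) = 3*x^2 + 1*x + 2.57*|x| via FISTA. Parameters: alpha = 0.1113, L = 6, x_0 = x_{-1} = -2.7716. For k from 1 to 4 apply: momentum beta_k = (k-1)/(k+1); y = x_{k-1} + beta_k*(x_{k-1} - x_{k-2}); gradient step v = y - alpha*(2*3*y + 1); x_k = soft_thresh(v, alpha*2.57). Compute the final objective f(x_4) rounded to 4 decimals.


FISTA on f(x) = 3*x^2 + 1*x + 2.57*|x|
L = 6, alpha = 0.1113
Iteration 1: beta = 0.0, y = -2.7716 + 0.0*(-2.7716 + 2.7716) = -2.7716
  grad(y) = -15.6296, v = y - alpha*grad = -1.032
  prox(v) = soft_thresh(-1.032, 0.286) = -0.746
Iteration 2: beta = 0.3333, y = -0.746 + 0.3333*(-0.746 + 2.7716) = -0.0708
  grad(y) = 0.5753, v = y - alpha*grad = -0.1348
  prox(v) = soft_thresh(-0.1348, 0.286) = 0.0
Iteration 3: beta = 0.5, y = 0.0 + 0.5*(0.0 + 0.746) = 0.373
  grad(y) = 3.238, v = y - alpha*grad = 0.0126
  prox(v) = soft_thresh(0.0126, 0.286) = 0.0
Iteration 4: beta = 0.6, y = 0.0 + 0.6*(0.0 - 0.0) = 0.0
  grad(y) = 1.0, v = y - alpha*grad = -0.1113
  prox(v) = soft_thresh(-0.1113, 0.286) = 0.0
f(x_4) = 3*0.0^2 + 1*0.0 + 2.57*|0.0| = 0.0


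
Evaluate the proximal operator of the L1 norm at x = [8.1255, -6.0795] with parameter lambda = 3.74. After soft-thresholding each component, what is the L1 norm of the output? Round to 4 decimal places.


Soft-thresholding with lambda = 3.74:
prox(8.1255) = sign(8.1255)*max(|8.1255| - 3.74, 0) = 4.3855
prox(-6.0795) = sign(-6.0795)*max(|-6.0795| - 3.74, 0) = -2.3395
prox(x) = [4.3855, -2.3395]
||prox(x)||_1 = 4.3855 + 2.3395 = 6.725


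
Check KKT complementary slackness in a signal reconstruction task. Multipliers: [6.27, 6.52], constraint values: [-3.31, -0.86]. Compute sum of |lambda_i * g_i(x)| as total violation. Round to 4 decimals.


KKT complementary slackness check:
lambda_1 * g_1 = 6.27 * -3.31 = -20.7537
lambda_2 * g_2 = 6.52 * -0.86 = -5.6072
Total violation = 20.7537 + 5.6072 = 26.3609


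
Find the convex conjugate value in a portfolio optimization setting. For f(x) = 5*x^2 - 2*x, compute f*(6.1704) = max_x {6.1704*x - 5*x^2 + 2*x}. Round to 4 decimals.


f*(y) = sup_x {y*x - a*x^2 - b*x} = sup_x {(y-b)*x - a*x^2}
FOC: (y - b) - 2a*x = 0 => x* = (y - b)/(2a)
x* = (6.1704 + 2)/(2*5) = 0.817
f*(6.1704) = (y-b)^2/(4a) = (6.1704 + 2)^2/(4*5)
= 66.7554/20 = 3.3378


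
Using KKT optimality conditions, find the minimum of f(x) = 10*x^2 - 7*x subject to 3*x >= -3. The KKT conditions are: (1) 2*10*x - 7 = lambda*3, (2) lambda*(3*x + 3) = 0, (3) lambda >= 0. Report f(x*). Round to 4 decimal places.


Step 1: Try lambda = 0 (constraint inactive).
Stationarity: 2*10*x - 7 = 0
x* = 7/(2*10) = 0.35
Check constraint: 3*0.35 = 1.05 >= -3 -- satisfied.
Step 2: Compute optimal value.
f(x*) = 10*0.35^2 - 7*0.35 = -1.225


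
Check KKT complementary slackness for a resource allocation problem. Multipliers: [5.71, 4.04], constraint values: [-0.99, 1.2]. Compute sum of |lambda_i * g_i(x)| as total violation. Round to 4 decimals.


KKT complementary slackness check:
lambda_1 * g_1 = 5.71 * -0.99 = -5.6529
lambda_2 * g_2 = 4.04 * 1.2 = 4.848
Total violation = 5.6529 + 4.848 = 10.5009


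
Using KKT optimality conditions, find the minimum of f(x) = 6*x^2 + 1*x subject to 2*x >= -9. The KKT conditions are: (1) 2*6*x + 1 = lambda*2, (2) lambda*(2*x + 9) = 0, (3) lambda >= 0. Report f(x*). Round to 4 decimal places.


Step 1: Try lambda = 0 (constraint inactive).
Stationarity: 2*6*x + 1 = 0
x* = -1/(2*6) = -1/12 = -0.0833 (rounded; the exact value -1/12 is used below)
Check constraint: 2*-0.0833 = -0.1666 >= -9 -- satisfied.
Step 2: Compute optimal value.
f(x*) = 6*(-1/12)^2 + 1*(-1/12) = -0.0417


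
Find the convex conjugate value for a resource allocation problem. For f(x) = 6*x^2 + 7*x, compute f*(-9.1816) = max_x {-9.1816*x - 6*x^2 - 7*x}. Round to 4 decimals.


f*(y) = sup_x {y*x - a*x^2 - b*x} = sup_x {(y-b)*x - a*x^2}
FOC: (y - b) - 2a*x = 0 => x* = (y - b)/(2a)
x* = (-9.1816 - 7)/(2*6) = -1.3485
f*(-9.1816) = (y-b)^2/(4a) = (-9.1816 - 7)^2/(4*6)
= 261.8442/24 = 10.9102


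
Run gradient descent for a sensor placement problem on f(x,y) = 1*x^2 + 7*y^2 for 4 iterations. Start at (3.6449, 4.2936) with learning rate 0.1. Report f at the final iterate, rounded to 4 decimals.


Gradient descent on f(x,y) = 1*x^2 + 7*y^2.
Starting point: (3.6449, 4.2936), alpha = 0.1
Step 1: grad_x = 2*1*3.6449 = 7.2898, grad_y = 2*7*4.2936 = 60.1104
  x_1 = 3.6449 - 0.1*7.2898 = 2.9159
  y_1 = 4.2936 - 0.1*60.1104 = -1.7174
Step 2: grad_x = 2*1*2.9159 = 5.8318, grad_y = 2*7*-1.7174 = -24.0442
  x_2 = 2.9159 - 0.1*5.8318 = 2.3327
  y_2 = -1.7174 - 0.1*-24.0442 = 0.687
Step 3: grad_x = 2*1*2.3327 = 4.6655, grad_y = 2*7*0.687 = 9.6177
  x_3 = 2.3327 - 0.1*4.6655 = 1.8662
  y_3 = 0.687 - 0.1*9.6177 = -0.2748
Step 4: grad_x = 2*1*1.8662 = 3.7324, grad_y = 2*7*-0.2748 = -3.8471
  x_4 = 1.8662 - 0.1*3.7324 = 1.493
  y_4 = -0.2748 - 0.1*-3.8471 = 0.1099
f(1.493, 0.1099) = 1*1.493^2 + 7*0.1099^2 = 2.3135


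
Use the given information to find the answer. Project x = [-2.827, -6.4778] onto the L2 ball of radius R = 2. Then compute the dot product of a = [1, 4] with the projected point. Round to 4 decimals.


Step 1: Compute ||x|| (intermediates to 6 decimals).
||x|| = sqrt((-2.827)^2 + (-6.4778)^2) = 7.067802
Step 2: Project.
Since ||x|| > R, scale = R/||x|| = 2/7.067802 = 0.282973, proj(x) = scale * x
proj(x) = [-0.799965, -1.833042]
Step 3: Dot product.
a^T * proj(x) = 1*(-0.799965) + 4*(-1.833042) = -8.1321


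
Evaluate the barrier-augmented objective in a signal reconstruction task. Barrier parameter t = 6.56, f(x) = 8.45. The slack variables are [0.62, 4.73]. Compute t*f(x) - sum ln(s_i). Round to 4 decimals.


Step 1: Compute log-barrier.
ln values: [-0.478, 1.5539]
phi = -(-0.478 + 1.5539) = -1.0759
Step 2: Compute augmented objective.
t*f(x) = 6.56*8.45 = 55.432
Total = 55.432 - 1.0759 = 54.3561


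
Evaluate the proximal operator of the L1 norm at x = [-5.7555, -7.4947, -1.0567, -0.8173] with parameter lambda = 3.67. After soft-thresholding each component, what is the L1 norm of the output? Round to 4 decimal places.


Soft-thresholding with lambda = 3.67:
prox(-5.7555) = sign(-5.7555)*max(|-5.7555| - 3.67, 0) = -2.0855
prox(-7.4947) = sign(-7.4947)*max(|-7.4947| - 3.67, 0) = -3.8247
prox(-1.0567) = sign(-1.0567)*max(|-1.0567| - 3.67, 0) = 0.0
prox(-0.8173) = sign(-0.8173)*max(|-0.8173| - 3.67, 0) = 0.0
prox(x) = [-2.0855, -3.8247, 0.0, 0.0]
||prox(x)||_1 = 2.0855 + 3.8247 + 0.0 + 0.0 = 5.9102


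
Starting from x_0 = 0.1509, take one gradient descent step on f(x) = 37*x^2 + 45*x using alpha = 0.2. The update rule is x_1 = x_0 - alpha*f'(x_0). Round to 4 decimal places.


We compute the gradient at x_0 and apply the update.
f'(x) = 74*x + 45
f'(0.1509) = 74*0.1509 + 45 = 56.1666
x_1 = 0.1509 - 0.2*56.1666 = -11.0824


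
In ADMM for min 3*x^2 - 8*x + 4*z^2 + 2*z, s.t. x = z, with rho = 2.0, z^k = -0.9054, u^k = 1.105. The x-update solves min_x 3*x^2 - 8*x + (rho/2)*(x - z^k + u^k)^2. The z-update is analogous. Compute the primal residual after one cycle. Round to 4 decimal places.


ADMM iteration with rho = 2.0, z^k = -0.9054, u^k = 1.105
Step 1: x-update.
Minimize 3*x^2 - 8*x + (2.0/2)*(x + 0.9054 + 1.105)^2
FOC: (2*3 + 2.0)*x = 8 + 2.0*(-0.9054 - 1.105)
x^{k+1} = 0.4974
Step 2: z-update.
Minimize 4*z^2 + 2*z + (2.0/2)*(0.4974 - z + 1.105)^2
FOC: (2*4 + 2.0)*z = -2 + 2.0*(0.4974 + 1.105)
z^{k+1} = 0.1205
Step 3: u-update.
u^{k+1} = 1.105 + 0.4974 - 0.1205 = 1.4819
Step 4: Primal residual = |0.4974 - 0.1205| = 0.3769


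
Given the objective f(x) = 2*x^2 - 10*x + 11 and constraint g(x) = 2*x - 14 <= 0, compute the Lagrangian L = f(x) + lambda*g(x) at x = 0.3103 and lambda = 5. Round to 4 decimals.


Step 1: Evaluate f(x).
f(0.3103) = 2*0.3103^2 - 10*0.3103 + 11 = 8.0896
Step 2: Evaluate g(x).
g(0.3103) = 2*0.3103 - 14 = -13.3794
Step 3: Compute Lagrangian.
L = 8.0896 + 5*-13.3794 = -58.8074


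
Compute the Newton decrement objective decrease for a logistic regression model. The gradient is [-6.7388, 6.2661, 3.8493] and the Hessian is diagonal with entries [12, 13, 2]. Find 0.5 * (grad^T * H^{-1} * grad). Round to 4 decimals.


Step 1: H is diagonal, so H^(-1) * g = [-0.5616, 0.482, 1.9247].
Step 2: g^T H^(-1) g = sum_i g_i^2 / H_ii
  = (-6.7388)^2/12 + (6.2661)^2/13 + (3.8493)^2/2
  = 3.7843 + 3.0203 + 7.4086 = 14.2131
Step 3: Objective decrease = 0.5 * g^T H^(-1) g = 7.1066


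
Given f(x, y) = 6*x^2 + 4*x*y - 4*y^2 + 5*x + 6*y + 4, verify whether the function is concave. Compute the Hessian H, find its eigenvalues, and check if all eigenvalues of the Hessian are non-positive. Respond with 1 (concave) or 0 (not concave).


The Hessian of f(x,y) = 6*x^2 + 4*x*y - 4*y^2 + 5*x + 6*y + 4 is:
H = [[12, 4], [4, -8]]
Trace = 12 - 8 = 4
Determinant = 12*-8 - (4)^2 = -112
Discriminant = (4)^2 - 4*-112 = 464.0
Eigenvalues: lambda_1 = -8.7703, lambda_2 = 12.7703
The function is not concave.

0


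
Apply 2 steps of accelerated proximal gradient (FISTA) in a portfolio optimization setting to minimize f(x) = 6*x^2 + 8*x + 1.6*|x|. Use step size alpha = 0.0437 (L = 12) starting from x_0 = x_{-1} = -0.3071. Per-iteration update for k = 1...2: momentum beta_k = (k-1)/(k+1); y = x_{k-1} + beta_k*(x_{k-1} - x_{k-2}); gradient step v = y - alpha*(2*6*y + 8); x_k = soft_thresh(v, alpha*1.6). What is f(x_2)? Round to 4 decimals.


FISTA on f(x) = 6*x^2 + 8*x + 1.6*|x|
L = 12, alpha = 0.0437
Iteration 1: beta = 0.0, y = -0.3071 + 0.0*(-0.3071 + 0.3071) = -0.3071
  grad(y) = 4.3148, v = y - alpha*grad = -0.4957
  prox(v) = soft_thresh(-0.4957, 0.0699) = -0.4257
Iteration 2: beta = 0.3333, y = -0.4257 + 0.3333*(-0.4257 + 0.3071) = -0.4653
  grad(y) = 2.4166, v = y - alpha*grad = -0.5709
  prox(v) = soft_thresh(-0.5709, 0.0699) = -0.501
f(x_2) = 6*(-0.501)^2 + 8*(-0.501) + 1.6*|-0.501| = -1.7004


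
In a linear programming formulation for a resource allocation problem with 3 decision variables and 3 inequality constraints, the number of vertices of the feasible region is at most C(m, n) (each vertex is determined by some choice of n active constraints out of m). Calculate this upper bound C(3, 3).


Each vertex corresponds to some choice of n active constraints out of m, so the number of vertices is at most C(m, n) = m! / (n!(m-n)!).
m = 3, n = 3
Numerator: 3 * 2 * 1
Denominator: 3! = 6
C(3, 3) = 1


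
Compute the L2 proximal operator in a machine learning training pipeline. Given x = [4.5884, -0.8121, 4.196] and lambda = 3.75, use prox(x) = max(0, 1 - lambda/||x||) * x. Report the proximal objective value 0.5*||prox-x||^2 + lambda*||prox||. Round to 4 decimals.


Step 1: Compute ||x||.
||x|| = 6.2705
Step 2: Compute scaling factor.
scale = max(0, 1 - 3.75/6.2705) = 0.402
Step 3: prox(x) = [1.8444, -0.3264, 1.6866]
||prox(x)|| = 2.5205
Step 4: Proximal objective.
0.5*||prox-x||^2 = 7.0313
lambda*||prox|| = 9.4519
Total = 16.4832


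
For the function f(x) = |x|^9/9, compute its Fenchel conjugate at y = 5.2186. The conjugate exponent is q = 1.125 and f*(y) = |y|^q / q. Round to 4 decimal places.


The conjugate exponent q satisfies 1/p + 1/q = 1.
p = 9, so q = 9/(9 - 1) = 1.125
|y|^q = 5.2186^1.125 = 6.4158
f*(5.2186) = 6.4158 / 1.125 = 5.7029


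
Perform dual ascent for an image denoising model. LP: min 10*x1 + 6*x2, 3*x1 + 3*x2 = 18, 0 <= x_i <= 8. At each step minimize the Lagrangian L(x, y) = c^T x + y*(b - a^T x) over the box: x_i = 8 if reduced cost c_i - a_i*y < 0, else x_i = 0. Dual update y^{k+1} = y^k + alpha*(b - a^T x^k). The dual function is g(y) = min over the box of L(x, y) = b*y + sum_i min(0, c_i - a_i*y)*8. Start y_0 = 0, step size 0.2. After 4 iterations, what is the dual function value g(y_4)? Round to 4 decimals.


Dual ascent for LP: min 10*x1 + 6*x2, 3*x1 + 3*x2 = 18, 0 <= x_i <= 8
Step 1: y^k = 0.0, reduced costs: (10.0, 6.0)
  x^k = (0.0, 0.0), subgradient = b - a^T x = 18.0
  y^{k+1} = 0.0 + 0.2*18.0 = 3.6
Step 2: y^k = 3.6, reduced costs: (-0.8, -4.8)
  x^k = (8.0, 8.0), subgradient = b - a^T x = -30.0
  y^{k+1} = 3.6 + 0.2*-30.0 = -2.4
Step 3: y^k = -2.4, reduced costs: (17.2, 13.2)
  x^k = (0.0, 0.0), subgradient = b - a^T x = 18.0
  y^{k+1} = -2.4 + 0.2*18.0 = 1.2
Step 4: y^k = 1.2, reduced costs: (6.4, 2.4)
  x^k = (0.0, 0.0), subgradient = b - a^T x = 18.0
  y^{k+1} = 1.2 + 0.2*18.0 = 4.8
Dual objective at y_4 = 4.8: reduced costs (-4.4, -8.4), box minimizer x = (8.0, 8.0)
g(y_4) = b*y + (c1 - a1*y)*x1 + (c2 - a2*y)*x2 = 18*4.8 + (-4.4)*8.0 + (-8.4)*8.0 = 86.4 - 35.2 - 67.2 = -16.0


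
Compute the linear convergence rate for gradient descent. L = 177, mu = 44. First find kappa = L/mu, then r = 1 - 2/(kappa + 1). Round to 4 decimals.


Step 1: Compute the condition number.
kappa = L/mu = 177/44 = 4.0227
Step 2: Compute the convergence rate.
r = 1 - 2/(kappa + 1) = 1 - 2*mu/(L + mu) = (L - mu)/(L + mu) = 133/221 = 0.6018


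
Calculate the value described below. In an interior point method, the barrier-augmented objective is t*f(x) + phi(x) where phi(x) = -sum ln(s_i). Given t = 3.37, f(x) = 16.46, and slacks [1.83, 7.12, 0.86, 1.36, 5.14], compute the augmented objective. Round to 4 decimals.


Step 1: Compute log-barrier.
ln values: [0.6043, 1.9629, -0.1508, 0.3075, 1.6371]
phi = -(0.6043 + 1.9629 - 0.1508 + 0.3075 + 1.6371) = -4.3609
Step 2: Compute augmented objective.
t*f(x) = 3.37*16.46 = 55.4702
Total = 55.4702 - 4.3609 = 51.1093


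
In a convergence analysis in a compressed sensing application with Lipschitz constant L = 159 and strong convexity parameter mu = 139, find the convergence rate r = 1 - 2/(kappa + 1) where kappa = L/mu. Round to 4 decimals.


Step 1: Compute the condition number.
kappa = L/mu = 159/139 = 1.1439
Step 2: Compute the convergence rate.
r = 1 - 2/(kappa + 1) = 1 - 2*mu/(L + mu) = (L - mu)/(L + mu) = 20/298 = 0.0671


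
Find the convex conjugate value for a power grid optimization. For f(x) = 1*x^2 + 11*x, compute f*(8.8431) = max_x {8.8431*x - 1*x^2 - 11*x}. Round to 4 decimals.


f*(y) = sup_x {y*x - a*x^2 - b*x} = sup_x {(y-b)*x - a*x^2}
FOC: (y - b) - 2a*x = 0 => x* = (y - b)/(2a)
x* = (8.8431 - 11)/(2*1) = -1.0785
f*(8.8431) = (y-b)^2/(4a) = (8.8431 - 11)^2/(4*1)
= 4.6522/4 = 1.1631


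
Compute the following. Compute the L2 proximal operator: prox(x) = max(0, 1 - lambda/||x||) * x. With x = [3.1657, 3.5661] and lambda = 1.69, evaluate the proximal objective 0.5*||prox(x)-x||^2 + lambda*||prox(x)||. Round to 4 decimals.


Step 1: Compute ||x||.
||x|| = 4.7685
Step 2: Compute scaling factor.
scale = max(0, 1 - 1.69/4.7685) = 0.6456
Step 3: prox(x) = [2.0438, 2.3022]
||prox(x)|| = 3.0785
Step 4: Proximal objective.
0.5*||prox-x||^2 = 1.4281
lambda*||prox|| = 5.2027
Total = 6.6307


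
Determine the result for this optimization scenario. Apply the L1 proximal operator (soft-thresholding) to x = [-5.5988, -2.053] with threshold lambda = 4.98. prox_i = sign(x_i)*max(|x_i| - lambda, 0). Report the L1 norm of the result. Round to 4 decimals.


Soft-thresholding with lambda = 4.98:
prox(-5.5988) = sign(-5.5988)*max(|-5.5988| - 4.98, 0) = -0.6188
prox(-2.053) = sign(-2.053)*max(|-2.053| - 4.98, 0) = 0.0
prox(x) = [-0.6188, 0.0]
||prox(x)||_1 = 0.6188 + 0.0 = 0.6188


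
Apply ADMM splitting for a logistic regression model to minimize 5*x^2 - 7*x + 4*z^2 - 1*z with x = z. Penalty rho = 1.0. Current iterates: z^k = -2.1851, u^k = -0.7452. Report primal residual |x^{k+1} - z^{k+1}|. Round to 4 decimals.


ADMM iteration with rho = 1.0, z^k = -2.1851, u^k = -0.7452
Step 1: x-update.
Minimize 5*x^2 - 7*x + (1.0/2)*(x + 2.1851 - 0.7452)^2
FOC: (2*5 + 1.0)*x = 7 + 1.0*(-2.1851 + 0.7452)
x^{k+1} = 0.5055
Step 2: z-update.
Minimize 4*z^2 - 1*z + (1.0/2)*(0.5055 - z - 0.7452)^2
FOC: (2*4 + 1.0)*z = 1 + 1.0*(0.5055 - 0.7452)
z^{k+1} = 0.0845
Step 3: u-update.
u^{k+1} = -0.7452 + 0.5055 - 0.0845 = -0.3242
Step 4: Primal residual = |0.5055 - 0.0845| = 0.421
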